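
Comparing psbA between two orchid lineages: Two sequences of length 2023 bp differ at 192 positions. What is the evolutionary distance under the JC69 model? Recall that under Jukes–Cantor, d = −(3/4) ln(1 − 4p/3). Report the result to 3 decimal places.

p = 192/2023 ≈ 0.094909.
d = −(3/4) ln(1 − 4p/3) = −0.75 ln(1 − 0.126545) = −0.75 ln(0.873455)
  = −0.75 × (-0.135299) = 0.101474 substitutions/site.

0.101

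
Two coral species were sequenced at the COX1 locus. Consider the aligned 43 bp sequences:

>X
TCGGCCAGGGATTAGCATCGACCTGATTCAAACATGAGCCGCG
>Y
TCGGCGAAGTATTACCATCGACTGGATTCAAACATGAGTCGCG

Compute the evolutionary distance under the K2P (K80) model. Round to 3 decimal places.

0.184

Of 43 sites, 3 differences are transitions and 4 are transversions, so P = 3/43 ≈ 0.069767 and Q = 4/43 ≈ 0.093023.
Under the Kimura two-parameter model, d = −½ ln(1 − 2P − Q) − ¼ ln(1 − 2Q).
1 − 2P − Q = 0.767443, giving −½ ln(0.767443) = 0.132346.
1 − 2Q = 0.813954, giving −¼ ln(0.813954) = 0.051463.
d = 0.132346 + 0.051463 = 0.183809.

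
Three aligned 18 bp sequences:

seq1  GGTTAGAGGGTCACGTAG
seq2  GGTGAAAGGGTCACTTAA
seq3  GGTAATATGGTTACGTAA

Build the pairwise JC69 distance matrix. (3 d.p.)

seq1–seq2: 4/18 sites differ → p ≈ 0.222222, d = −0.75 ln(1 − 0.296296) = 0.263548 ≈ 0.264.
seq1–seq3: 5/18 sites differ → p ≈ 0.277778, d = −0.75 ln(1 − 0.370371) = 0.346968 ≈ 0.347.
seq2–seq3: 5/18 sites differ → p ≈ 0.277778, d = −0.75 ln(1 − 0.370371) = 0.346968 ≈ 0.347.

d(seq1,seq2) = 0.264, d(seq1,seq3) = 0.347, d(seq2,seq3) = 0.347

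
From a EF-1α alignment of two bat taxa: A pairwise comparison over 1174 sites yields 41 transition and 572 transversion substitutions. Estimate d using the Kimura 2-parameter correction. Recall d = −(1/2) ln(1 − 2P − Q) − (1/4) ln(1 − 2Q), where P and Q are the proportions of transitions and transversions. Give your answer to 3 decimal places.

1.324

P = 41/1174 ≈ 0.034923 and Q = 572/1174 ≈ 0.487223.
Under the Kimura two-parameter model, d = −½ ln(1 − 2P − Q) − ¼ ln(1 − 2Q).
1 − 2P − Q = 0.442931, giving −½ ln(0.442931) = 0.407171.
1 − 2Q = 0.025554, giving −¼ ln(0.025554) = 0.916740.
d = 0.407171 + 0.916740 = 1.323911.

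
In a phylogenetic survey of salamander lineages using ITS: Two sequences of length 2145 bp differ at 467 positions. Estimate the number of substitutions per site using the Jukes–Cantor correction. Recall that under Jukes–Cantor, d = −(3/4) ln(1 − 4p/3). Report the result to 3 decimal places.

0.257

p = 467/2145 ≈ 0.217716.
d = −(3/4) ln(1 − 4p/3) = −0.75 ln(1 − 0.290288) = −0.75 ln(0.709712)
  = −0.75 × (-0.342896) = 0.257172 substitutions/site.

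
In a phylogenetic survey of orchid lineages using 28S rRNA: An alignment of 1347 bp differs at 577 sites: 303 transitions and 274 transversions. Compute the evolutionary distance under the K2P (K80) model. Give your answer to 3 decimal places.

0.660

P = 303/1347 ≈ 0.224944 and Q = 274/1347 ≈ 0.203415.
Under the Kimura two-parameter model, d = −½ ln(1 − 2P − Q) − ¼ ln(1 − 2Q).
1 − 2P − Q = 0.346697, giving −½ ln(0.346697) = 0.529652.
1 − 2Q = 0.59317, giving −¼ ln(0.59317) = 0.130569.
d = 0.529652 + 0.130569 = 0.660221.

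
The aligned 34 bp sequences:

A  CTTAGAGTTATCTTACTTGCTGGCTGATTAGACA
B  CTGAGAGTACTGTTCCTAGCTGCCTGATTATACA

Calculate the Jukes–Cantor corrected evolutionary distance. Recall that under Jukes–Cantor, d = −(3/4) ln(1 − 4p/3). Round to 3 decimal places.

0.282

The sequences differ at 8 of 34 sites (3, 9, 10, 12, 15, 18, 23, 31), so p = 8/34 ≈ 0.235294.
d = −(3/4) ln(1 − 4p/3) = −0.75 ln(1 − 0.313725) = −0.75 ln(0.686275)
  = −0.75 × (-0.376477) = 0.282358 substitutions/site.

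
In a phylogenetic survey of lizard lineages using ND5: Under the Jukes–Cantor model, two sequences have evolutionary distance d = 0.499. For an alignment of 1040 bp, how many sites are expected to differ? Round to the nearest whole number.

379

Invert JC69: p = (3/4)(1 − e^(−4d/3)) = 0.75 × (1 − e^(-0.665333)) = 0.75 × (1 − 0.514102) = 0.364424.
Expected differing sites = pL ≈ 0.364424 × 1040 = 379.00096 ≈ 379.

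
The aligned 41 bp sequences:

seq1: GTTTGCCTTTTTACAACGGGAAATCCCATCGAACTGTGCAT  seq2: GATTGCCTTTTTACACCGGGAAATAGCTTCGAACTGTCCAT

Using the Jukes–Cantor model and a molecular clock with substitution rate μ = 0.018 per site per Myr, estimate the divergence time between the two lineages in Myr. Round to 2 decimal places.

4.52

The sequences differ at 6 of 41 sites (2, 16, 25, 26, 28, 38), so p = 6/41 ≈ 0.146341.
d = −(3/4) ln(1 − 4p/3) = −0.75 ln(1 − 0.195121) = −0.75 ln(0.804879)
  = −0.75 × (-0.217063) = 0.162797 substitutions/site.
Under a molecular clock d = 2μt, so t = d/(2μ) = 0.162797 / (2 × 0.018) = 4.52 Myr.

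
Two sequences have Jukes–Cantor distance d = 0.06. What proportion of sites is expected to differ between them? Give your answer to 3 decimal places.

p = (3/4)(1 − e^(−4d/3)) = 0.75 × (1 − e^(-0.08)) = 0.75 × (1 − 0.923116) = 0.057663.

0.058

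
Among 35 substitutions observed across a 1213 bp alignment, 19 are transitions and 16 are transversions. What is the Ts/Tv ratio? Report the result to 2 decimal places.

1.19

R = 19/16 = 1.1875 ≈ 1.19 (to 2 d.p.).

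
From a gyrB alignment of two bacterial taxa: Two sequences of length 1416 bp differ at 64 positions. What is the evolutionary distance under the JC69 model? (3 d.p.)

0.047

p = 64/1416 ≈ 0.045198.
d = −(3/4) ln(1 − 4p/3) = −0.75 ln(1 − 0.060264) = −0.75 ln(0.939736)
  = −0.75 × (-0.062156) = 0.046617 substitutions/site.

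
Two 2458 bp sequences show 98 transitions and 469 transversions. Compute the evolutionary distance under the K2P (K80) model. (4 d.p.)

P = 98/2458 ≈ 0.03987 and Q = 469/2458 ≈ 0.190806.
Under the Kimura two-parameter model, d = −½ ln(1 − 2P − Q) − ¼ ln(1 − 2Q).
1 − 2P − Q = 0.729454, giving −½ ln(0.729454) = 0.157729.
1 − 2Q = 0.618388, giving −¼ ln(0.618388) = 0.120160.
d = 0.157729 + 0.120160 = 0.277889.

0.2779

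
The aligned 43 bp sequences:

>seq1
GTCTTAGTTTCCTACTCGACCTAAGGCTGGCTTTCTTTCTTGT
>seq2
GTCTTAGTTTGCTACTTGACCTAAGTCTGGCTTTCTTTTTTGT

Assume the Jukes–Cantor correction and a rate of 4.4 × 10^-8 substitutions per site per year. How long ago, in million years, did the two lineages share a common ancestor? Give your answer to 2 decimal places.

The sequences differ at 4 of 43 sites (11, 17, 26, 39), so p = 4/43 ≈ 0.093023.
d = −(3/4) ln(1 − 4p/3) = −0.75 ln(1 − 0.124031) = −0.75 ln(0.875969)
  = −0.75 × (-0.132425) = 0.099319 substitutions/site.
Under a molecular clock d = 2μt, so t = d/(2μ) = 0.099319 / (2 × 4.4 × 10^-8) = 1.13 million years.

1.13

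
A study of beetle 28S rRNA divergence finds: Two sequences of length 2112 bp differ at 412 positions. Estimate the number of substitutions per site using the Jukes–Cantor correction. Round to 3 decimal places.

0.226

p = 412/2112 ≈ 0.195076.
d = −(3/4) ln(1 − 4p/3) = −0.75 ln(1 − 0.260101) = −0.75 ln(0.739899)
  = −0.75 × (-0.301242) = 0.225932 substitutions/site.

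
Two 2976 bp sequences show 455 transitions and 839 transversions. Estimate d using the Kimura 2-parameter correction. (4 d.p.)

0.6504

P = 455/2976 ≈ 0.15289 and Q = 839/2976 ≈ 0.281922.
Under the Kimura two-parameter model, d = −½ ln(1 − 2P − Q) − ¼ ln(1 − 2Q).
1 − 2P − Q = 0.412298, giving −½ ln(0.412298) = 0.443004.
1 − 2Q = 0.436156, giving −¼ ln(0.436156) = 0.207439.
d = 0.443004 + 0.207439 = 0.650443.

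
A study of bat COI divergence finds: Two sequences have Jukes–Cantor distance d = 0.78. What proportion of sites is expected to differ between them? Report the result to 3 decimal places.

p = (3/4)(1 − e^(−4d/3)) = 0.75 × (1 − e^(-1.04)) = 0.75 × (1 − 0.353455) = 0.484909.

0.485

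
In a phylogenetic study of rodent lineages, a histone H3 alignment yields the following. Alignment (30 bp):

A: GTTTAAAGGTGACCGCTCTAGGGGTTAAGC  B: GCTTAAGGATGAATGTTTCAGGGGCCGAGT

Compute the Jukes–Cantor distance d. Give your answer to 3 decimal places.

The sequences differ at 12 of 30 sites, so p = 12/30 = 0.4.
d = −(3/4) ln(1 − 4p/3) = −0.75 ln(1 − 0.533333) = −0.75 ln(0.466667)
  = −0.75 × (-0.762139) = 0.571604 substitutions/site.

0.572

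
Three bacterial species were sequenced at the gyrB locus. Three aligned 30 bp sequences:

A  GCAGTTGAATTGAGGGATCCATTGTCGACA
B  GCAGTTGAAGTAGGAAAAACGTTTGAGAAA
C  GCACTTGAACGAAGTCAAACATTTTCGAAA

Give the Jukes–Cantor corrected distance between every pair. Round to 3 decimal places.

d(A,B) = 0.572, d(A,C) = 0.441, d(B,C) = 0.383

A–B: 12/30 sites differ → p = 0.4, d = −0.75 ln(1 − 0.533333) = 0.571605 ≈ 0.572.
A–C: 10/30 sites differ → p ≈ 0.333333, d = −0.75 ln(1 − 0.444444) = 0.440839 ≈ 0.441.
B–C: 9/30 sites differ → p = 0.3, d = −0.75 ln(1 − 0.4) = 0.383119 ≈ 0.383.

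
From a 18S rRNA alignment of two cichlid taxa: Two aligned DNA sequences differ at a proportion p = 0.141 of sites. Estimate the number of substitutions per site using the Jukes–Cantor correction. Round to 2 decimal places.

d = −(3/4) ln(1 − 4p/3) = −0.75 ln(1 − 0.188) = −0.75 ln(0.812)
  = −0.75 × (-0.208255) = 0.156191 substitutions/site.

0.16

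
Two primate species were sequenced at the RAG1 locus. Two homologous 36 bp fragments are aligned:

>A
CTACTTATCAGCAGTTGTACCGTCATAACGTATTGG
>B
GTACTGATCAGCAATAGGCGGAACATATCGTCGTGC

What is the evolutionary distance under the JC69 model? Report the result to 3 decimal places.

The sequences differ at 14 of 36 sites, so p = 14/36 ≈ 0.388889.
d = −(3/4) ln(1 − 4p/3) = −0.75 ln(1 − 0.518519) = −0.75 ln(0.481481)
  = −0.75 × (-0.730889) = 0.548167 substitutions/site.

0.548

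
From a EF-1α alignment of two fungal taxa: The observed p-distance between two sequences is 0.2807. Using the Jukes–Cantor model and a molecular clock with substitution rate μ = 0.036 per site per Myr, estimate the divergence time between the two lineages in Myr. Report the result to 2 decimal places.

d = −(3/4) ln(1 − 4p/3) = −0.75 ln(1 − 0.374267) = −0.75 ln(0.625733)
  = −0.75 × (-0.468832) = 0.351624 substitutions/site.
Under a molecular clock d = 2μt, so t = d/(2μ) = 0.351624 / (2 × 0.036) = 4.88 Myr.

4.88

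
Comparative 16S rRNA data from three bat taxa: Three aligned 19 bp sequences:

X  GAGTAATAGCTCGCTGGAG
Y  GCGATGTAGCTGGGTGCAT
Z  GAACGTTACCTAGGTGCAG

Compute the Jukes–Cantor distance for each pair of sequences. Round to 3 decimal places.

d(X,Y) = 0.618, d(X,Z) = 0.618, d(Y,Z) = 0.618

X–Y: 8/19 sites differ → p ≈ 0.421053, d = −0.75 ln(1 − 0.561404) = 0.618132 ≈ 0.618.
X–Z: 8/19 sites differ → p ≈ 0.421053, d = −0.75 ln(1 − 0.561404) = 0.618132 ≈ 0.618.
Y–Z: 8/19 sites differ → p ≈ 0.421053, d = −0.75 ln(1 − 0.561404) = 0.618132 ≈ 0.618.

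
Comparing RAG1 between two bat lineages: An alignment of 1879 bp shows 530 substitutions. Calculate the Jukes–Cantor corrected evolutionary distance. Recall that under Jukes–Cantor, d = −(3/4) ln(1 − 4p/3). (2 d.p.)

0.35

p = 530/1879 ≈ 0.282065.
d = −(3/4) ln(1 − 4p/3) = −0.75 ln(1 − 0.376087) = −0.75 ln(0.623913)
  = −0.75 × (-0.471744) = 0.353808 substitutions/site.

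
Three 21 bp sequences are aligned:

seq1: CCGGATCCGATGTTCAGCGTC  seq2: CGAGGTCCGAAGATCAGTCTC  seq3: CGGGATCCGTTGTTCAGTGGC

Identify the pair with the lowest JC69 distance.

seq1–seq2: 7/21 differ, p = 0.333, d = 0.441.
seq1–seq3: 4/21 differ, p = 0.190, d = 0.220.
seq2–seq3: 7/21 differ, p = 0.333, d = 0.441.
The smallest distance is between seq1 and seq3.

seq1 and seq3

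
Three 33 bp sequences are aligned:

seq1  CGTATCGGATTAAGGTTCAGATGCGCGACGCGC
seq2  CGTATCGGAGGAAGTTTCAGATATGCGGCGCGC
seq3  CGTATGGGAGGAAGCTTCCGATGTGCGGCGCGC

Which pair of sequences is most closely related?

seq1–seq2: 6/33 differ, p = 0.182, d = 0.208.
seq1–seq3: 7/33 differ, p = 0.212, d = 0.249.
seq2–seq3: 4/33 differ, p = 0.121, d = 0.132.
The smallest distance is between seq2 and seq3.

seq2 and seq3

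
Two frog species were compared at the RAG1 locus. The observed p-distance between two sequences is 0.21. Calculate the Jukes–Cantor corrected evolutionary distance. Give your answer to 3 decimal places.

0.246

d = −(3/4) ln(1 − 4p/3) = −0.75 ln(1 − 0.28) = −0.75 ln(0.72)
  = −0.75 × (-0.328504) = 0.246378 substitutions/site.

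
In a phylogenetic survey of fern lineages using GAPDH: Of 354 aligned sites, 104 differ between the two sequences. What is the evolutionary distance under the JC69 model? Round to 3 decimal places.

0.373

p = 104/354 ≈ 0.293785.
d = −(3/4) ln(1 − 4p/3) = −0.75 ln(1 − 0.391713) = −0.75 ln(0.608287)
  = −0.75 × (-0.497108) = 0.372831 substitutions/site.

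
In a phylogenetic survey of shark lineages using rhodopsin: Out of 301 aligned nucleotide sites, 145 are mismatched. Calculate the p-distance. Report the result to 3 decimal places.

0.482

p = 145/301 = 0.481727… ≈ 0.482 (to 3 d.p.).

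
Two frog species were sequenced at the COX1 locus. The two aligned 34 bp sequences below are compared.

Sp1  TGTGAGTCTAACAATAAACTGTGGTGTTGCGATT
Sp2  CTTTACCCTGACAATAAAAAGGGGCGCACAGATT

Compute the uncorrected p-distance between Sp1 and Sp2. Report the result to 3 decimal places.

0.412

The sequences differ at 14 of 34 positions.
p = 14/34 = 0.411764… ≈ 0.412 (to 3 d.p.).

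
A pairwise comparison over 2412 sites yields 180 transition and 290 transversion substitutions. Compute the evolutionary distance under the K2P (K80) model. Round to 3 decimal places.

0.226

P = 180/2412 ≈ 0.074627 and Q = 290/2412 ≈ 0.120232.
Under the Kimura two-parameter model, d = −½ ln(1 − 2P − Q) − ¼ ln(1 − 2Q).
1 − 2P − Q = 0.730514, giving −½ ln(0.730514) = 0.157003.
1 − 2Q = 0.759536, giving −¼ ln(0.759536) = 0.068762.
d = 0.157003 + 0.068762 = 0.225765.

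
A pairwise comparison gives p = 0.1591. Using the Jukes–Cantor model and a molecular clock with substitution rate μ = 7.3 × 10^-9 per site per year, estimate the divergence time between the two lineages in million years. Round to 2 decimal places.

d = −(3/4) ln(1 − 4p/3) = −0.75 ln(1 − 0.212133) = −0.75 ln(0.787867)
  = −0.75 × (-0.238426) = 0.178820 substitutions/site.
Under a molecular clock d = 2μt, so t = d/(2μ) = 0.178820 / (2 × 7.3 × 10^-9) = 12.25 million years.

12.25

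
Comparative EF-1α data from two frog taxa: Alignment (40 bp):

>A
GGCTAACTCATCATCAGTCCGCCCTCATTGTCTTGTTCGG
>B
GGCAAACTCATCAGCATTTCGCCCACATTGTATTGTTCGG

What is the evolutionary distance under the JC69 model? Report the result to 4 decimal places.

The sequences differ at 6 of 40 sites (4, 14, 17, 19, 25, 32), so p = 6/40 = 0.15.
d = −(3/4) ln(1 − 4p/3) = −0.75 ln(1 − 0.2) = −0.75 ln(0.8)
  = −0.75 × (-0.223144) = 0.167358 substitutions/site.

0.1674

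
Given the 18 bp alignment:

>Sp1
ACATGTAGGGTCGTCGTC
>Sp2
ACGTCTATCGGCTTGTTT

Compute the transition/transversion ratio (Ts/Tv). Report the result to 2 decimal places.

Transitions are A↔G and C↔T; transversions are all other mismatches.
Transitions: 2. Transversions: 7.
R = 2/7 = 0.285714… ≈ 0.29 (to 2 d.p.).

0.29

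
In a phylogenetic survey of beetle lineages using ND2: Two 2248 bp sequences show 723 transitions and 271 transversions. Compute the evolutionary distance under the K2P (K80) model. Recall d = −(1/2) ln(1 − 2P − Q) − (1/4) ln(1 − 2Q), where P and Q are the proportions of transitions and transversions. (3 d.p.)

0.790

P = 723/2248 ≈ 0.321619 and Q = 271/2248 ≈ 0.120552.
Under the Kimura two-parameter model, d = −½ ln(1 − 2P − Q) − ¼ ln(1 − 2Q).
1 − 2P − Q = 0.23621, giving −½ ln(0.23621) = 0.721517.
1 − 2Q = 0.758896, giving −¼ ln(0.758896) = 0.068973.
d = 0.721517 + 0.068973 = 0.790490.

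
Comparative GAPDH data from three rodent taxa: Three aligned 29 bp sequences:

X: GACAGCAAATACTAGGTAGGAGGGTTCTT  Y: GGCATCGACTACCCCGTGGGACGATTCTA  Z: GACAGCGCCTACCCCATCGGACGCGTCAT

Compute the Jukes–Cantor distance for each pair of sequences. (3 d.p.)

d(X,Y) = 0.529, d(X,Z) = 0.602, d(Y,Z) = 0.401

X–Y: 11/29 sites differ → p ≈ 0.37931, d = −0.75 ln(1 − 0.505747) = 0.528531 ≈ 0.529.
X–Z: 12/29 sites differ → p ≈ 0.413793, d = −0.75 ln(1 − 0.551724) = 0.601760 ≈ 0.602.
Y–Z: 9/29 sites differ → p ≈ 0.310345, d = −0.75 ln(1 − 0.413793) = 0.400562 ≈ 0.401.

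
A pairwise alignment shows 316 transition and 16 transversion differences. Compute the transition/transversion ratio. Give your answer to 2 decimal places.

R = 316/16 = 19.75.

19.75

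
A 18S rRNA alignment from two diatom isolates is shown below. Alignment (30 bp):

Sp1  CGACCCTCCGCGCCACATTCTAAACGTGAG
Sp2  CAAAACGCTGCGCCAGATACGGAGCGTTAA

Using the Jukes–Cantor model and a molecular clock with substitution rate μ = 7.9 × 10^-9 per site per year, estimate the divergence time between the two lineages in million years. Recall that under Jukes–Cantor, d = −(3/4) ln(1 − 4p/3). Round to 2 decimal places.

The sequences differ at 12 of 30 sites, so p = 12/30 = 0.4.
d = −(3/4) ln(1 − 4p/3) = −0.75 ln(1 − 0.533333) = −0.75 ln(0.466667)
  = −0.75 × (-0.762139) = 0.571604 substitutions/site.
Under a molecular clock d = 2μt, so t = d/(2μ) = 0.571604 / (2 × 7.9 × 10^-9) = 36.18 million years.

36.18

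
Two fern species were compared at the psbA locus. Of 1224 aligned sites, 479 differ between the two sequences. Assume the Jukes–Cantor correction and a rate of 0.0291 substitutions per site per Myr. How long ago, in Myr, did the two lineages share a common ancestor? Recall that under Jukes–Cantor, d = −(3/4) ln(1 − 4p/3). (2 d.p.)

9.51

p = 479/1224 ≈ 0.39134.
d = −(3/4) ln(1 − 4p/3) = −0.75 ln(1 − 0.521787) = −0.75 ln(0.478213)
  = −0.75 × (-0.737699) = 0.553274 substitutions/site.
Under a molecular clock d = 2μt, so t = d/(2μ) = 0.553274 / (2 × 0.0291) = 9.51 Myr.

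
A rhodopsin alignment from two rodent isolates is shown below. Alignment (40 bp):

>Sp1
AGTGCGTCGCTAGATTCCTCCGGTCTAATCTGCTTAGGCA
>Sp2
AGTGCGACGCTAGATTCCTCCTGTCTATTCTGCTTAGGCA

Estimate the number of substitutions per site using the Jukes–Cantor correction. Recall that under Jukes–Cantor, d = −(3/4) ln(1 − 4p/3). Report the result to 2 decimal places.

0.08

The sequences differ at 3 of 40 sites (7, 22, 28), so p = 3/40 = 0.075.
d = −(3/4) ln(1 − 4p/3) = −0.75 ln(1 − 0.1) = −0.75 ln(0.9)
  = −0.75 × (-0.105361) = 0.079021 substitutions/site.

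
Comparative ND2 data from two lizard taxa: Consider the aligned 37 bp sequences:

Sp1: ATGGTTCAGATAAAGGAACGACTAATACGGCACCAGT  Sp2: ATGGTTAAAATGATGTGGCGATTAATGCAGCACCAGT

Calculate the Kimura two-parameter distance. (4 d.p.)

0.3518

Of 37 sites, 7 differences are transitions and 3 are transversions, so P = 7/37 ≈ 0.189189 and Q = 3/37 ≈ 0.081081.
Under the Kimura two-parameter model, d = −½ ln(1 − 2P − Q) − ¼ ln(1 − 2Q).
1 − 2P − Q = 0.540541, giving −½ ln(0.540541) = 0.307592.
1 − 2Q = 0.837838, giving −¼ ln(0.837838) = 0.044233.
d = 0.307592 + 0.044233 = 0.351825.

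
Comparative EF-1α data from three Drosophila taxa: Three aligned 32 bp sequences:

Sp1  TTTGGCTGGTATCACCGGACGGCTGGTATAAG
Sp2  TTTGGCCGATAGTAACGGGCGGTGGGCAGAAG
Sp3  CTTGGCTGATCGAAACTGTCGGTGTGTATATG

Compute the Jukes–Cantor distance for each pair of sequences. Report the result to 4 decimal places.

Sp1–Sp2: 10/32 sites differ → p = 0.3125, d = −0.75 ln(1 − 0.416667) = 0.404248 ≈ 0.4042.
Sp1–Sp3: 12/32 sites differ → p = 0.375, d = −0.75 ln(1 − 0.5) = 0.519860 ≈ 0.5199.
Sp2–Sp3: 10/32 sites differ → p = 0.3125, d = −0.75 ln(1 − 0.416667) = 0.404248 ≈ 0.4042.

d(Sp1,Sp2) = 0.4042, d(Sp1,Sp3) = 0.5199, d(Sp2,Sp3) = 0.4042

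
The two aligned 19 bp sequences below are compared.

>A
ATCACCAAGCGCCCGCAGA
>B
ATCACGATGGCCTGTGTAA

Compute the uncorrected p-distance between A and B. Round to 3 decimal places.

The sequences differ at 10 of 19 positions (sites 6, 8, 10, 11, 13, 14, 15, 16, 17, 18).
p = 10/19 = 0.526315… ≈ 0.526 (to 3 d.p.).

0.526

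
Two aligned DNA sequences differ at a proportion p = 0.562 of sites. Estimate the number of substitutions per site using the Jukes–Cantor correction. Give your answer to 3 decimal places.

d = −(3/4) ln(1 − 4p/3) = −0.75 ln(1 − 0.749333) = −0.75 ln(0.250667)
  = −0.75 × (-1.383630) = 1.037723 substitutions/site.

1.038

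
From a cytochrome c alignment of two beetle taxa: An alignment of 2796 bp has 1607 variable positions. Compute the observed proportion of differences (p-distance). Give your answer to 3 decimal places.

p = 1607/2796 = 0.574749… ≈ 0.575 (to 3 d.p.).

0.575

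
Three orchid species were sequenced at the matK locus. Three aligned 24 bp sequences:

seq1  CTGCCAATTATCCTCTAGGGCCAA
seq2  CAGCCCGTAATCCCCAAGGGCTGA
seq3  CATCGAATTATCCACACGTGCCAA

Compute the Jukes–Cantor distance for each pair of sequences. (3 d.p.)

d(seq1,seq2) = 0.441, d(seq1,seq3) = 0.369, d(seq2,seq3) = 0.608

seq1–seq2: 8/24 sites differ → p ≈ 0.333333, d = −0.75 ln(1 − 0.444444) = 0.440839 ≈ 0.441.
seq1–seq3: 7/24 sites differ → p ≈ 0.291667, d = −0.75 ln(1 − 0.388889) = 0.369358 ≈ 0.369.
seq2–seq3: 10/24 sites differ → p ≈ 0.416667, d = −0.75 ln(1 − 0.555556) = 0.608198 ≈ 0.608.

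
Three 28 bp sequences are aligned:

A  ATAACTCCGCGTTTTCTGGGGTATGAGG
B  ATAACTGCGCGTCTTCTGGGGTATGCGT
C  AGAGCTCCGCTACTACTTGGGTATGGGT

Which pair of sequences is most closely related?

A–B: 4/28 differ, p = 0.143, d = 0.158.
A–C: 9/28 differ, p = 0.321, d = 0.420.
B–C: 8/28 differ, p = 0.286, d = 0.360.
The smallest distance is between A and B.

A and B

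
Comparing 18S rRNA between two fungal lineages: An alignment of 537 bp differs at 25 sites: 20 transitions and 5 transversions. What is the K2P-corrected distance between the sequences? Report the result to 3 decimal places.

P = 20/537 ≈ 0.037244 and Q = 5/537 ≈ 0.009311.
Under the Kimura two-parameter model, d = −½ ln(1 − 2P − Q) − ¼ ln(1 − 2Q).
1 − 2P − Q = 0.916201, giving −½ ln(0.916201) = 0.043760.
1 − 2Q = 0.981378, giving −¼ ln(0.981378) = 0.004699.
d = 0.043760 + 0.004699 = 0.048459.

0.048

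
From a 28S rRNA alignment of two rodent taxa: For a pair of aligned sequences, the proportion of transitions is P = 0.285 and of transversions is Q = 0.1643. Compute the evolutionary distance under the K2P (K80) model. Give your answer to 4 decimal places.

Under the Kimura two-parameter model, d = −½ ln(1 − 2P − Q) − ¼ ln(1 − 2Q).
1 − 2P − Q = 0.2657, giving −½ ln(0.2657) = 0.662694.
1 − 2Q = 0.6714, giving −¼ ln(0.6714) = 0.099598.
d = 0.662694 + 0.099598 = 0.762292.

0.7623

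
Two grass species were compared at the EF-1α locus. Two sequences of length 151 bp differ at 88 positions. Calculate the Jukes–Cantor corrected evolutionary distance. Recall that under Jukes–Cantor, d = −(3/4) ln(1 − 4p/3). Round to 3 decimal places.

1.126

p = 88/151 ≈ 0.582781.
d = −(3/4) ln(1 − 4p/3) = −0.75 ln(1 − 0.777041) = −0.75 ln(0.222959)
  = −0.75 × (-1.500767) = 1.125575 substitutions/site.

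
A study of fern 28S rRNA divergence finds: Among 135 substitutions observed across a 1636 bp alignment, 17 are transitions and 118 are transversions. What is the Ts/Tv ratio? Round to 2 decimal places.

0.14

R = 17/118 = 0.144067… ≈ 0.14 (to 2 d.p.).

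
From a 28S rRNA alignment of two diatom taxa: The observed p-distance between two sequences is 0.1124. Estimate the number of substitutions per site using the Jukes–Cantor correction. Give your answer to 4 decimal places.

d = −(3/4) ln(1 − 4p/3) = −0.75 ln(1 − 0.149867) = −0.75 ln(0.850133)
  = −0.75 × (-0.162362) = 0.121772 substitutions/site.

0.1218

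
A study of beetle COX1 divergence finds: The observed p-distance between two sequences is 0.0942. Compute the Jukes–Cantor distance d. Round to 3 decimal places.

0.101

d = −(3/4) ln(1 − 4p/3) = −0.75 ln(1 − 0.1256) = −0.75 ln(0.8744)
  = −0.75 × (-0.134217) = 0.100663 substitutions/site.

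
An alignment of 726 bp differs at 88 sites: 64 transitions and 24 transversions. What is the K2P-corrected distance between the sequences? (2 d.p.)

0.13

P = 64/726 ≈ 0.088154 and Q = 24/726 ≈ 0.033058.
Under the Kimura two-parameter model, d = −½ ln(1 − 2P − Q) − ¼ ln(1 − 2Q).
1 − 2P − Q = 0.790634, giving −½ ln(0.790634) = 0.117460.
1 − 2Q = 0.933884, giving −¼ ln(0.933884) = 0.017101.
d = 0.117460 + 0.017101 = 0.134561.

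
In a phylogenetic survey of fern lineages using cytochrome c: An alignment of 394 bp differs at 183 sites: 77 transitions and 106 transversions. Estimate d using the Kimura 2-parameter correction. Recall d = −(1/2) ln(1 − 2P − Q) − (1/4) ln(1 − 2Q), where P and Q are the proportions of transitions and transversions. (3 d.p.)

0.732

P = 77/394 ≈ 0.195431 and Q = 106/394 ≈ 0.269036.
Under the Kimura two-parameter model, d = −½ ln(1 − 2P − Q) − ¼ ln(1 − 2Q).
1 − 2P − Q = 0.340102, giving −½ ln(0.340102) = 0.539255.
1 − 2Q = 0.461928, giving −¼ ln(0.461928) = 0.193087.
d = 0.539255 + 0.193087 = 0.732342.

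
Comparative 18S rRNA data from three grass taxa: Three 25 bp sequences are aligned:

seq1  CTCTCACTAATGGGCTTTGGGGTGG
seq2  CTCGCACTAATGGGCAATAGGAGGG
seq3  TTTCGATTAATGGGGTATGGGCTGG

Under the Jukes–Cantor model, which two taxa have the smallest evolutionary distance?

seq1–seq2: 6/25 differ, p = 0.240, d = 0.289.
seq1–seq3: 8/25 differ, p = 0.320, d = 0.417.
seq2–seq3: 10/25 differ, p = 0.400, d = 0.572.
The smallest distance is between seq1 and seq2.

seq1 and seq2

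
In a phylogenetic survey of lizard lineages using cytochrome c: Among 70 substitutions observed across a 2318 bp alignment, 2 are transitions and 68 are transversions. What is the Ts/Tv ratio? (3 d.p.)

0.029

R = 2/68 = 0.029411… ≈ 0.029 (to 3 d.p.).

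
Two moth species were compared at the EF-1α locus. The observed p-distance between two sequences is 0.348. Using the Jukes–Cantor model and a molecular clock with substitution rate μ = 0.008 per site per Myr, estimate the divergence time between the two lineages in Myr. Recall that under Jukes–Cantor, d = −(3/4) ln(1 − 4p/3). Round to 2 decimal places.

29.23

d = −(3/4) ln(1 − 4p/3) = −0.75 ln(1 − 0.464) = −0.75 ln(0.536)
  = −0.75 × (-0.623621) = 0.467716 substitutions/site.
Under a molecular clock d = 2μt, so t = d/(2μ) = 0.467716 / (2 × 0.008) = 29.23 Myr.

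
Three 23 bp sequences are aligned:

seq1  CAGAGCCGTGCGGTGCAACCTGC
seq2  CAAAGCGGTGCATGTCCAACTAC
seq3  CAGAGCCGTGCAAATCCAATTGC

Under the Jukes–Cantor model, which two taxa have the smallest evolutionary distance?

seq2 and seq3

seq1–seq2: 9/23 differ, p = 0.391, d = 0.553.
seq1–seq3: 7/23 differ, p = 0.304, d = 0.390.
seq2–seq3: 6/23 differ, p = 0.261, d = 0.321.
The smallest distance is between seq2 and seq3.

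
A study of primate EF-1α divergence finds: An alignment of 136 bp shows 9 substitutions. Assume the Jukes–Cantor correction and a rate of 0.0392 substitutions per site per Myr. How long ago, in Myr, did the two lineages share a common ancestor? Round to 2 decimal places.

p = 9/136 ≈ 0.066176.
d = −(3/4) ln(1 − 4p/3) = −0.75 ln(1 − 0.088235) = −0.75 ln(0.911765)
  = −0.75 × (-0.092373) = 0.069280 substitutions/site.
Under a molecular clock d = 2μt, so t = d/(2μ) = 0.069280 / (2 × 0.0392) = 0.88 Myr.

0.88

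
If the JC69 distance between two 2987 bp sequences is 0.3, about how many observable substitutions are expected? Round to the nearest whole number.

Invert JC69: p = (3/4)(1 − e^(−4d/3)) = 0.75 × (1 − e^(-0.4)) = 0.75 × (1 − 0.670320) = 0.247260.
Expected differing sites = pL ≈ 0.247260 × 2987 = 738.56562 ≈ 739.

739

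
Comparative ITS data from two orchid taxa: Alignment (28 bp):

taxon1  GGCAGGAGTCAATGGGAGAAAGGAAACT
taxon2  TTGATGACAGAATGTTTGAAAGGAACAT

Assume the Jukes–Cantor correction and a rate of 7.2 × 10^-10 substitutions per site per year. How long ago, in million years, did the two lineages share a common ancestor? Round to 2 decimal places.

441.30

The sequences differ at 12 of 28 sites, so p = 12/28 ≈ 0.428571.
d = −(3/4) ln(1 − 4p/3) = −0.75 ln(1 − 0.571428) = −0.75 ln(0.428572)
  = −0.75 × (-0.847297) = 0.635473 substitutions/site.
Under a molecular clock d = 2μt, so t = d/(2μ) = 0.635473 / (2 × 7.2 × 10^-10) = 441.30 million years.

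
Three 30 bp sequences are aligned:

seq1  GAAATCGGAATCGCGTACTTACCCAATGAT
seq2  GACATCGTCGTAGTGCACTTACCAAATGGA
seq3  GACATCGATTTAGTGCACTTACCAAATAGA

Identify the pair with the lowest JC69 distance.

seq2 and seq3

seq1–seq2: 10/30 differ, p = 0.333, d = 0.441.
seq1–seq3: 11/30 differ, p = 0.367, d = 0.503.
seq2–seq3: 4/30 differ, p = 0.133, d = 0.147.
The smallest distance is between seq2 and seq3.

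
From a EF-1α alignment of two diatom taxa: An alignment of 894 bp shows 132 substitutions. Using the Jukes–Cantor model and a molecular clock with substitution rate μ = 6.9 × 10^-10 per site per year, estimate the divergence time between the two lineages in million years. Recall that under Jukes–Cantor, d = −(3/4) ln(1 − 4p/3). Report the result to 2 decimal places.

119.15

p = 132/894 ≈ 0.147651.
d = −(3/4) ln(1 − 4p/3) = −0.75 ln(1 − 0.196868) = −0.75 ln(0.803132)
  = −0.75 × (-0.219236) = 0.164427 substitutions/site.
Under a molecular clock d = 2μt, so t = d/(2μ) = 0.164427 / (2 × 6.9 × 10^-10) = 119.15 million years.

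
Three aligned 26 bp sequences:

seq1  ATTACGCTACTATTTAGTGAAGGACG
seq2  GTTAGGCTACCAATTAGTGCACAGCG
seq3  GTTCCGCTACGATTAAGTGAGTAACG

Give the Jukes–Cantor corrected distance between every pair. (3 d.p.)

seq1–seq2: 8/26 sites differ → p ≈ 0.307692, d = −0.75 ln(1 − 0.410256) = 0.396050 ≈ 0.396.
seq1–seq3: 7/26 sites differ → p ≈ 0.269231, d = −0.75 ln(1 − 0.358975) = 0.333515 ≈ 0.334.
seq2–seq3: 9/26 sites differ → p ≈ 0.346154, d = −0.75 ln(1 − 0.461539) = 0.464280 ≈ 0.464.

d(seq1,seq2) = 0.396, d(seq1,seq3) = 0.334, d(seq2,seq3) = 0.464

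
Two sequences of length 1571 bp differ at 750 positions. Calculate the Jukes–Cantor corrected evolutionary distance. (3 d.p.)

p = 750/1571 ≈ 0.477403.
d = −(3/4) ln(1 − 4p/3) = −0.75 ln(1 − 0.636537) = −0.75 ln(0.363463)
  = −0.75 × (-1.012078) = 0.759059 substitutions/site.

0.759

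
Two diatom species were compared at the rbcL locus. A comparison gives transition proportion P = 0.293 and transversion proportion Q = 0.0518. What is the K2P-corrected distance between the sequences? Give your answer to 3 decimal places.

Under the Kimura two-parameter model, d = −½ ln(1 − 2P − Q) − ¼ ln(1 − 2Q).
1 − 2P − Q = 0.3622, giving −½ ln(0.3622) = 0.507779.
1 − 2Q = 0.8964, giving −¼ ln(0.8964) = 0.027342.
d = 0.507779 + 0.027342 = 0.535121.

0.535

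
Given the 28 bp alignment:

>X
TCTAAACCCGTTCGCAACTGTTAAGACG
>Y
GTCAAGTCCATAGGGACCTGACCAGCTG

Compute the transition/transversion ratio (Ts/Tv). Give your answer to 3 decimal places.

0.875

Transitions are A↔G and C↔T; transversions are all other mismatches.
Transitions: 7. Transversions: 8.
R = 7/8 = 0.875.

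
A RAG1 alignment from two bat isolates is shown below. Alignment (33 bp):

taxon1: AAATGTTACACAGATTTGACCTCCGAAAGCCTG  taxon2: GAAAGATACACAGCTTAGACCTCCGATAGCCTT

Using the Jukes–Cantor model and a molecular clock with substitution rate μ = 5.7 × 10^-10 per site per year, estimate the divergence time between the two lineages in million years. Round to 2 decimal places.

The sequences differ at 7 of 33 sites (1, 4, 6, 14, 17, 27, 33), so p = 7/33 ≈ 0.212121.
d = −(3/4) ln(1 − 4p/3) = −0.75 ln(1 − 0.282828) = −0.75 ln(0.717172)
  = −0.75 × (-0.332440) = 0.249330 substitutions/site.
Under a molecular clock d = 2μt, so t = d/(2μ) = 0.249330 / (2 × 5.7 × 10^-10) = 218.71 million years.

218.71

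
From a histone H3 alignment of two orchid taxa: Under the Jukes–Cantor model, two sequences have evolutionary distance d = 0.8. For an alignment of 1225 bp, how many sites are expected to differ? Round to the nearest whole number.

Invert JC69: p = (3/4)(1 − e^(−4d/3)) = 0.75 × (1 − e^(-1.066667)) = 0.75 × (1 − 0.344154) = 0.491885.
Expected differing sites = pL ≈ 0.491885 × 1225 = 602.559125 ≈ 603.

603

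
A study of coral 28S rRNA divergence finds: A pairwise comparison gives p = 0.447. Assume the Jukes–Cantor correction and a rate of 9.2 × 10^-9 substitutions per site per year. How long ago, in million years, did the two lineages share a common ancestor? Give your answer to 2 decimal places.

d = −(3/4) ln(1 − 4p/3) = −0.75 ln(1 − 0.596) = −0.75 ln(0.404)
  = −0.75 × (-0.906340) = 0.679755 substitutions/site.
Under a molecular clock d = 2μt, so t = d/(2μ) = 0.679755 / (2 × 9.2 × 10^-9) = 36.94 million years.

36.94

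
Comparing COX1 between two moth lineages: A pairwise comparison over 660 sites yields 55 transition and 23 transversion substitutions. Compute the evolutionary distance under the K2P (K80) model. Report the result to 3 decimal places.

0.131

P = 55/660 ≈ 0.083333 and Q = 23/660 ≈ 0.034848.
Under the Kimura two-parameter model, d = −½ ln(1 − 2P − Q) − ¼ ln(1 − 2Q).
1 − 2P − Q = 0.798486, giving −½ ln(0.798486) = 0.112519.
1 − 2Q = 0.930304, giving −¼ ln(0.930304) = 0.018061.
d = 0.112519 + 0.018061 = 0.130580.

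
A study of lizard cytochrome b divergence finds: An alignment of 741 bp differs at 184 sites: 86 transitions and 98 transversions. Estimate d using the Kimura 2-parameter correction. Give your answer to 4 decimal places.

P = 86/741 ≈ 0.116059 and Q = 98/741 ≈ 0.132254.
Under the Kimura two-parameter model, d = −½ ln(1 − 2P − Q) − ¼ ln(1 − 2Q).
1 − 2P − Q = 0.635628, giving −½ ln(0.635628) = 0.226571.
1 − 2Q = 0.735492, giving −¼ ln(0.735492) = 0.076804.
d = 0.226571 + 0.076804 = 0.303375.

0.3034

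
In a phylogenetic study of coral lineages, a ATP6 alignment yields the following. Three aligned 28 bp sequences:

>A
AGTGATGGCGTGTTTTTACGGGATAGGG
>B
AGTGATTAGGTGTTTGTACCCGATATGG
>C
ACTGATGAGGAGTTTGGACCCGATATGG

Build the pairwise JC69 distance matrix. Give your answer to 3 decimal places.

A–B: 7/28 sites differ → p = 0.25, d = −0.75 ln(1 − 0.333333) = 0.304098 ≈ 0.304.
A–C: 9/28 sites differ → p ≈ 0.321429, d = −0.75 ln(1 − 0.428572) = 0.419713 ≈ 0.420.
B–C: 4/28 sites differ → p ≈ 0.142857, d = −0.75 ln(1 − 0.190476) = 0.158482 ≈ 0.158.

d(A,B) = 0.304, d(A,C) = 0.420, d(B,C) = 0.158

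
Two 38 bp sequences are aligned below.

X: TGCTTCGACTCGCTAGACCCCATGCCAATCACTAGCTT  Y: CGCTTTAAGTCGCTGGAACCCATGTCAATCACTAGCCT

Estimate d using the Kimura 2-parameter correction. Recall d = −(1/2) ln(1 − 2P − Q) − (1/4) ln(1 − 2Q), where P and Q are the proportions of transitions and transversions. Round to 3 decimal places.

Of 38 sites, 6 differences are transitions and 2 are transversions, so P = 6/38 ≈ 0.157895 and Q = 2/38 ≈ 0.052632.
Under the Kimura two-parameter model, d = −½ ln(1 − 2P − Q) − ¼ ln(1 − 2Q).
1 − 2P − Q = 0.631578, giving −½ ln(0.631578) = 0.229767.
1 − 2Q = 0.894736, giving −¼ ln(0.894736) = 0.027807.
d = 0.229767 + 0.027807 = 0.257574.

0.258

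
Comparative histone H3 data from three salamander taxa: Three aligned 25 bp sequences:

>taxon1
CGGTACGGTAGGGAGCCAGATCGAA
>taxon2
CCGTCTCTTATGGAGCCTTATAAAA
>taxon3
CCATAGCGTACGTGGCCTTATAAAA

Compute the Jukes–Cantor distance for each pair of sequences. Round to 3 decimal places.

taxon1–taxon2: 10/25 sites differ → p = 0.4, d = −0.75 ln(1 − 0.533333) = 0.571605 ≈ 0.572.
taxon1–taxon3: 11/25 sites differ → p = 0.44, d = −0.75 ln(1 − 0.586667) = 0.662626 ≈ 0.663.
taxon2–taxon3: 7/25 sites differ → p = 0.28, d = −0.75 ln(1 − 0.373333) = 0.350505 ≈ 0.351.

d(taxon1,taxon2) = 0.572, d(taxon1,taxon3) = 0.663, d(taxon2,taxon3) = 0.351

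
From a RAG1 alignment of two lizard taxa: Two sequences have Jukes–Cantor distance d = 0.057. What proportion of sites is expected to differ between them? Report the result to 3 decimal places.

p = (3/4)(1 − e^(−4d/3)) = 0.75 × (1 − e^(-0.076)) = 0.75 × (1 − 0.926816) = 0.054888.

0.055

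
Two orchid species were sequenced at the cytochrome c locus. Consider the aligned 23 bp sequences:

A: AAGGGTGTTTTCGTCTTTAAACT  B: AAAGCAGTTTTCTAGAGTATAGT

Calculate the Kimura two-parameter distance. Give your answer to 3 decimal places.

Of 23 sites, 1 differences are transitions and 9 are transversions, so P = 1/23 ≈ 0.043478 and Q = 9/23 ≈ 0.391304.
Under the Kimura two-parameter model, d = −½ ln(1 − 2P − Q) − ¼ ln(1 − 2Q).
1 − 2P − Q = 0.52174, giving −½ ln(0.52174) = 0.325293.
1 − 2Q = 0.217392, giving −¼ ln(0.217392) = 0.381513.
d = 0.325293 + 0.381513 = 0.706806.

0.707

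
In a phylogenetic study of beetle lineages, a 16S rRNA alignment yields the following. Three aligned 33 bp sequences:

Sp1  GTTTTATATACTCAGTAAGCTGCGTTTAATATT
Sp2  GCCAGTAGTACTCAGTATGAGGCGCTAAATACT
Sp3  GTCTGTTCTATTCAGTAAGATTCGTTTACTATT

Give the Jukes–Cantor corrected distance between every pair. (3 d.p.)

d(Sp1,Sp2) = 0.559, d(Sp1,Sp3) = 0.293, d(Sp2,Sp3) = 0.497

Sp1–Sp2: 13/33 sites differ → p ≈ 0.393939, d = −0.75 ln(1 − 0.525252) = 0.558728 ≈ 0.559.
Sp1–Sp3: 8/33 sites differ → p ≈ 0.242424, d = −0.75 ln(1 − 0.323232) = 0.292820 ≈ 0.293.
Sp2–Sp3: 12/33 sites differ → p ≈ 0.363636, d = −0.75 ln(1 − 0.484848) = 0.497470 ≈ 0.497.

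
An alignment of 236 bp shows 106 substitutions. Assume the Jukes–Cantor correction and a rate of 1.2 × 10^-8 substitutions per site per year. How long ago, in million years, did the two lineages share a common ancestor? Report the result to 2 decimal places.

p = 106/236 ≈ 0.449153.
d = −(3/4) ln(1 − 4p/3) = −0.75 ln(1 − 0.598871) = −0.75 ln(0.401129)
  = −0.75 × (-0.913472) = 0.685104 substitutions/site.
Under a molecular clock d = 2μt, so t = d/(2μ) = 0.685104 / (2 × 1.2 × 10^-8) = 28.55 million years.

28.55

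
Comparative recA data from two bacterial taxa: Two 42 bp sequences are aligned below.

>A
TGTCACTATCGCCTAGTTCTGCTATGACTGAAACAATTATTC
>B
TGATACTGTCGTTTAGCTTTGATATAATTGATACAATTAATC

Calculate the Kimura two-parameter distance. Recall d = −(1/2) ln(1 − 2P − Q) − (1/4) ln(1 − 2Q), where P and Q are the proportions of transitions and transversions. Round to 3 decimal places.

Of 42 sites, 8 differences are transitions and 4 are transversions, so P = 8/42 ≈ 0.190476 and Q = 4/42 ≈ 0.095238.
Under the Kimura two-parameter model, d = −½ ln(1 − 2P − Q) − ¼ ln(1 − 2Q).
1 − 2P − Q = 0.52381, giving −½ ln(0.52381) = 0.323313.
1 − 2Q = 0.809524, giving −¼ ln(0.809524) = 0.052827.
d = 0.323313 + 0.052827 = 0.376140.

0.376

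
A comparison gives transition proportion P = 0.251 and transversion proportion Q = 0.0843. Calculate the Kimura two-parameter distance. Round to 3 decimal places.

0.487

Under the Kimura two-parameter model, d = −½ ln(1 − 2P − Q) − ¼ ln(1 − 2Q).
1 − 2P − Q = 0.4137, giving −½ ln(0.4137) = 0.441307.
1 − 2Q = 0.8314, giving −¼ ln(0.8314) = 0.046161.
d = 0.441307 + 0.046161 = 0.487468.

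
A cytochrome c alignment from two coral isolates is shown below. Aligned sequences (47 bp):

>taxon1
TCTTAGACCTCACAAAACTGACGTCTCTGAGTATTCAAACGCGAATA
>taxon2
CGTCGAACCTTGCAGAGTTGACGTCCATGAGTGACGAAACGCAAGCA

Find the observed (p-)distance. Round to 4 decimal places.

0.4043

The sequences differ at 19 of 47 positions.
p = 19/47 = 0.404255… ≈ 0.4043 (to 4 d.p.).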